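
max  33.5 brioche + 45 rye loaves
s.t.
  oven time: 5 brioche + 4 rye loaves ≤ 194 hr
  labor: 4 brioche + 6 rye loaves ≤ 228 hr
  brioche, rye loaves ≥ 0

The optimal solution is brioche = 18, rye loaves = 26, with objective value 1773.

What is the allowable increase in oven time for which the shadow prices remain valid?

Binding constraints: oven time, labor. The basis is B = [[5,4],[4,6]] with det 14.
Per unit increase in oven time, x* moves by d = (0.4286, -0.2857).
The basis stays optimal until rye loaves reaches 0; allowable increase = 91 hr.

91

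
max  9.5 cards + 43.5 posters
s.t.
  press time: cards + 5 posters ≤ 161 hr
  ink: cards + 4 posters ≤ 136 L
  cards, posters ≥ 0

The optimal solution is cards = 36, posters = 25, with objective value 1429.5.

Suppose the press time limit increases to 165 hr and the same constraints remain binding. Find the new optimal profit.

1451.5

Check each constraint at x*: press time 161/161 (tight); ink 136/136 (tight).
The binding rows give the dual system: 1·y_press time + 1·y_ink = 9.5 and 5·y_press time + 4·y_ink = 43.5.
Solving: y_press time = 5.5, y_ink = 4.
Δz = y_press time·Δb = 5.5 × (4) = 22, so new z* = 1429.5 + 22 = 1451.5.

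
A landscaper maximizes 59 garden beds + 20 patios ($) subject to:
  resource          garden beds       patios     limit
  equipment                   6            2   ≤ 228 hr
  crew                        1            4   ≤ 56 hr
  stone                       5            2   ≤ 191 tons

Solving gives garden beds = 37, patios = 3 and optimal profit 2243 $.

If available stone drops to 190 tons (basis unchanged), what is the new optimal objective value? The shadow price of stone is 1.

2242

Δb = -1, so new z* = 2243 + (1)·(-1) = 2243 − 1 = 2242.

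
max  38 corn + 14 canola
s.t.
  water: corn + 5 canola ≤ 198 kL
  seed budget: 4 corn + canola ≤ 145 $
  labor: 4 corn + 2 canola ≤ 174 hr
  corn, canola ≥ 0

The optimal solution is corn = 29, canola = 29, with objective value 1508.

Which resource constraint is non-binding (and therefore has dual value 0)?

water: 174/198 (slack 24)
seed budget: 145/145 (binding)
labor: 174/174 (binding)
By complementary slackness, a constraint with positive slack has shadow price 0 → water.

water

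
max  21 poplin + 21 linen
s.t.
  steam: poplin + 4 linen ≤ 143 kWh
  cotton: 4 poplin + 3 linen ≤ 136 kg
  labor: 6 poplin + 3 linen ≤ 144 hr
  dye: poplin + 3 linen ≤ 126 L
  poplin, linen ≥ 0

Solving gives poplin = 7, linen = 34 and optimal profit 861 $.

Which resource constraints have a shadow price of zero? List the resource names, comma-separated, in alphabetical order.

cotton, dye

steam: 143/143 (binding)
cotton: 130/136 (slack 6)
labor: 144/144 (binding)
dye: 109/126 (slack 17)
By complementary slackness, a constraint with positive slack has shadow price 0 → cotton, dye.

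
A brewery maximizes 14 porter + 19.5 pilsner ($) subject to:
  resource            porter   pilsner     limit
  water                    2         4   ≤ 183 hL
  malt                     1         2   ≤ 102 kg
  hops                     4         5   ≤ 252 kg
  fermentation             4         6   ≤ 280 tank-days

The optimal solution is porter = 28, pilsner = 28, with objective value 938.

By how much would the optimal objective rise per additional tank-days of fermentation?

2

At the optimum: water uses 168 of 183 (slack = 15); malt uses 84 of 102 (slack = 18); hops uses 252 of 252 (binding); fermentation uses 280 of 280 (binding).
Since water, malt are not tight, their duals are 0.
From A_Bᵀ y = c: 4·y_hops + 4·y_fermentation = 14; 5·y_hops + 6·y_fermentation = 19.5.
Solving: y_hops = 1.5, y_fermentation = 2.
Shadow price of fermentation = 2.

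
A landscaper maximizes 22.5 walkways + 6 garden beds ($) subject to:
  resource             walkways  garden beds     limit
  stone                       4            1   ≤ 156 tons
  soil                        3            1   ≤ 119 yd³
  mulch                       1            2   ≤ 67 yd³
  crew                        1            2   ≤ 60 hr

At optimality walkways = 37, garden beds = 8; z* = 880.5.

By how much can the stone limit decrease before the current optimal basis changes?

1.4

Binding constraints: stone, soil. The basis is B = [[4,1],[3,1]] with det 1.
Per unit decrease in stone, x* moves by d = (-1, 3).
The basis stays optimal until crew becomes binding; allowable decrease = 1.4 tons.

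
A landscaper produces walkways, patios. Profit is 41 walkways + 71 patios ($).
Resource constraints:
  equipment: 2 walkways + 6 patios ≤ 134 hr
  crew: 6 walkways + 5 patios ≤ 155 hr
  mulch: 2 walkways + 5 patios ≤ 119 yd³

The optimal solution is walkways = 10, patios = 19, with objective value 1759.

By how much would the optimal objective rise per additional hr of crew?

At the optimum: equipment uses 134 of 134 (binding); crew uses 155 of 155 (binding); mulch uses 115 of 119 (slack = 4).
Slack constraints have shadow price 0 (complementary slackness).
Dual feasibility on the basic columns requires 2·y_equipment + 6·y_crew = 41, 6·y_equipment + 5·y_crew = 71.
This yields shadow prices y_equipment = 8.5, y_crew = 4.
Shadow price of crew = 4.

4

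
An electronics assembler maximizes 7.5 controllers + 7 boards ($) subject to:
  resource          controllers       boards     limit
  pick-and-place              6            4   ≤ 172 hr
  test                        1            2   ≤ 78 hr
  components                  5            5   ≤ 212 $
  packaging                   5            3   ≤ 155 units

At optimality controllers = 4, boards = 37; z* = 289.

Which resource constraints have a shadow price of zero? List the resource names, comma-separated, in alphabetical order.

components, packaging

pick-and-place: 172/172 (binding)
test: 78/78 (binding)
components: 205/212 (slack 7)
packaging: 131/155 (slack 24)
By complementary slackness, a constraint with positive slack has shadow price 0 → components, packaging.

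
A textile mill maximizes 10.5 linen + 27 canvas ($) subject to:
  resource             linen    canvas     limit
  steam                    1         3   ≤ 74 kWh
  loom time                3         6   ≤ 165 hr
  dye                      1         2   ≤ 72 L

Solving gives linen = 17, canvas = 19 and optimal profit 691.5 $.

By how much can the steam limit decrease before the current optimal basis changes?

Binding constraints: steam, loom time. The basis is B = [[1,3],[3,6]] with det -3.
Per unit decrease in steam, x* moves by d = (2, -1).
The basis stays optimal until canvas reaches 0; allowable decrease = 19 kWh.

19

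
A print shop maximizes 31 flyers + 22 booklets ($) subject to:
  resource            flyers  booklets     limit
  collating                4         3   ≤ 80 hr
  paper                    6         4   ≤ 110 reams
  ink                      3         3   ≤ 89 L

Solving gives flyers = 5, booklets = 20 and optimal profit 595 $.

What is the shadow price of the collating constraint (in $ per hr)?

At the optimum: collating uses 80 of 80 (binding); paper uses 110 of 110 (binding); ink uses 75 of 89 (slack = 14).
Slack constraints have shadow price 0 (complementary slackness).
From A_Bᵀ y = c: 4·y_collating + 6·y_paper = 31; 3·y_collating + 4·y_paper = 22.
This yields shadow prices y_collating = 4, y_paper = 2.5.
Shadow price of collating = 4.

4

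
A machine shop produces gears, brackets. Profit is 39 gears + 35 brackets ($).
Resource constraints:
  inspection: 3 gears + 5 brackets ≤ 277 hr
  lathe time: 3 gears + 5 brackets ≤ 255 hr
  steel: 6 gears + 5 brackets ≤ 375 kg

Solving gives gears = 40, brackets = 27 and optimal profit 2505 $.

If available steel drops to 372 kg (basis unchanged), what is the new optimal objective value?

Binding: lathe time and steel. Non-binding: inspection (22 unused).
By complementary slackness, y = 0 for the non-binding constraint.
Dual feasibility on the basic columns requires 3·y_lathe time + 6·y_steel = 39, 5·y_lathe time + 5·y_steel = 35.
This yields shadow prices y_lathe time = 1, y_steel = 6.
Δz = y_steel·Δb = 6 × (-3) = -18, so new z* = 2505 − 18 = 2487.

2487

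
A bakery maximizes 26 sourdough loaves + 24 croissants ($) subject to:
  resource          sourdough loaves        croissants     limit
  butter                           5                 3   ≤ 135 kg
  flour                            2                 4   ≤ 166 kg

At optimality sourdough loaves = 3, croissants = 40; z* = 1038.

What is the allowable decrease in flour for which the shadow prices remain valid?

Binding constraints: butter, flour. The basis is B = [[5,3],[2,4]] with det 14.
Per unit decrease in flour, x* moves by d = (0.2143, -0.3571).
The basis stays optimal until croissants reaches 0; allowable decrease = 112 kg.

112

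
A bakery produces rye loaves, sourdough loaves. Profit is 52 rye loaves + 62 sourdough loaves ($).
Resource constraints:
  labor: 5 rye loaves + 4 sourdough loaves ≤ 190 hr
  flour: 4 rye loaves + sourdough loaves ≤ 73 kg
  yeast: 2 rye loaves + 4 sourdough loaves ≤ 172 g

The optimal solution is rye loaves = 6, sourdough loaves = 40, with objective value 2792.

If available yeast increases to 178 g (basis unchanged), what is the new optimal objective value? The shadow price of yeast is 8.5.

Δb = 6, so new z* = 2792 + (8.5)·(6) = 2792 + 51 = 2843.

2843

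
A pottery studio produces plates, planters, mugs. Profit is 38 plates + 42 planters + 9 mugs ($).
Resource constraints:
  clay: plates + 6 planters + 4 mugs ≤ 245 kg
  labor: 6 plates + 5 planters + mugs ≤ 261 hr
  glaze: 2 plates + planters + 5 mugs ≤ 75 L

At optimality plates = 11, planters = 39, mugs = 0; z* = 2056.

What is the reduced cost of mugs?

Binding: clay and labor. Non-binding: glaze (14 unused).
By complementary slackness, y = 0 for the non-binding constraint.
From A_Bᵀ y = c: 1·y_clay + 6·y_labor = 38; 6·y_clay + 5·y_labor = 42.
Solving: y_clay = 2, y_labor = 6.
Reduced cost of mugs: c₃ − yᵀa₃ = 9 − (2·4 + 6·1) = 9 − 14 = -5.

-5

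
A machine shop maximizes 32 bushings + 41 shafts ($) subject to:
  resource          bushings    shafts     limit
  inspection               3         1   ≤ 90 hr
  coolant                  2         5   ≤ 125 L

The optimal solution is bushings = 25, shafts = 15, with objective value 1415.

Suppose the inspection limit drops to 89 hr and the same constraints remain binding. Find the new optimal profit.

Check each constraint at x*: inspection 90/90 (tight); coolant 125/125 (tight).
The binding rows give the dual system: 3·y_inspection + 2·y_coolant = 32 and 1·y_inspection + 5·y_coolant = 41.
Solving: y_inspection = 6, y_coolant = 7.
Δz = y_inspection·Δb = 6 × (-1) = -6, so new z* = 1415 − 6 = 1409.

1409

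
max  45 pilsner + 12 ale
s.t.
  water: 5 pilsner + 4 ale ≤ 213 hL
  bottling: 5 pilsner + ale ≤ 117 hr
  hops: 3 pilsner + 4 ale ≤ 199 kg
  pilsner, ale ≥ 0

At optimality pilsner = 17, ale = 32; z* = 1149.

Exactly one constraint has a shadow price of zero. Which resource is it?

water: 213/213 (binding)
bottling: 117/117 (binding)
hops: 179/199 (slack 20)
By complementary slackness, a constraint with positive slack has shadow price 0 → hops.

hops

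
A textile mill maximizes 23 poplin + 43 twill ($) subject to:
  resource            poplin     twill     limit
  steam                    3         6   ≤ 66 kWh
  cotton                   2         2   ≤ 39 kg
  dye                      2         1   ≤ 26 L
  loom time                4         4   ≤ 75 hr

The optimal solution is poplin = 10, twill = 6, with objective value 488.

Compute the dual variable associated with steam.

7

At the optimum: steam uses 66 of 66 (binding); cotton uses 32 of 39 (slack = 7); dye uses 26 of 26 (binding); loom time uses 64 of 75 (slack = 11).
Since cotton, loom time are not tight, their duals are 0.
From A_Bᵀ y = c: 3·y_steam + 2·y_dye = 23; 6·y_steam + 1·y_dye = 43.
This yields shadow prices y_steam = 7, y_dye = 1.
Shadow price of steam = 7.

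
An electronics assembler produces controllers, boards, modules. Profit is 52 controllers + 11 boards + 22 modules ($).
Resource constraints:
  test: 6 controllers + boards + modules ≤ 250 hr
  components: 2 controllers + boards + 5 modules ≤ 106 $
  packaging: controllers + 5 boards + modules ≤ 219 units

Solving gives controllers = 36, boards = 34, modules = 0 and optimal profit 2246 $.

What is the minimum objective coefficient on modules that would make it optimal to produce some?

25

At the optimum: test uses 250 of 250 (binding); components uses 106 of 106 (binding); packaging uses 206 of 219 (slack = 13).
By complementary slackness, y = 0 for the non-binding constraint.
Dual feasibility on the basic columns requires 6·y_test + 2·y_components = 52, 1·y_test + 1·y_components = 11.
This yields shadow prices y_test = 7.5, y_components = 3.5.
modules enters the basis when its profit ≥ yᵀa₃ = 7.5·1 + 3.5·5 = 25.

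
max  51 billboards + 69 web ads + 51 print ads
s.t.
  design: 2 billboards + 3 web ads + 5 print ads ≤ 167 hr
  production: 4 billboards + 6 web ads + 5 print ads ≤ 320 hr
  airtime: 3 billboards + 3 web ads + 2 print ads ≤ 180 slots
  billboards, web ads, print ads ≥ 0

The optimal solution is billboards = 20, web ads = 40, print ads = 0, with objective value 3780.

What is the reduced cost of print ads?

At the optimum: design uses 160 of 167 (slack = 7); production uses 320 of 320 (binding); airtime uses 180 of 180 (binding).
Since design is not tight, its dual is 0.
From A_Bᵀ y = c: 4·y_production + 3·y_airtime = 51; 6·y_production + 3·y_airtime = 69.
Solving: y_production = 9, y_airtime = 5.
Reduced cost of print ads: c₃ − yᵀa₃ = 51 − (9·5 + 5·2) = 51 − 55 = -4.

-4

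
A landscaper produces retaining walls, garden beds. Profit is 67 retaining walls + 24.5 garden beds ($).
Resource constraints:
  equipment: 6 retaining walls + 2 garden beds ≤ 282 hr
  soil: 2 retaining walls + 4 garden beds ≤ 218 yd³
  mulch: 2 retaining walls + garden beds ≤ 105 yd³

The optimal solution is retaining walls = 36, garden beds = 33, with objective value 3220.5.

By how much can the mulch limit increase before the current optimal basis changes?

1.4

Binding constraints: equipment, mulch. The basis is B = [[6,2],[2,1]] with det 2.
Per unit increase in mulch, x* moves by d = (-1, 3).
The basis stays optimal until soil becomes binding; allowable increase = 1.4 yd³.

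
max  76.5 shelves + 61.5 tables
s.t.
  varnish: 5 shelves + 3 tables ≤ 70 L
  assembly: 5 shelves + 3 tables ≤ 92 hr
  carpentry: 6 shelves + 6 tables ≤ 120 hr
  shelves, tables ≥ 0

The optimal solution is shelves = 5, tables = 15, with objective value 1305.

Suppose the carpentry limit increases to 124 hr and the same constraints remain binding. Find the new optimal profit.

1331

Check each constraint at x*: varnish 70/70 (tight); assembly 70/92 (slack 22); carpentry 120/120 (tight).
By complementary slackness, y = 0 for the non-binding constraint.
Dual feasibility on the basic columns requires 5·y_varnish + 6·y_carpentry = 76.5, 3·y_varnish + 6·y_carpentry = 61.5.
Solving: y_varnish = 7.5, y_carpentry = 6.5.
Δz = y_carpentry·Δb = 6.5 × (4) = 26, so new z* = 1305 + 26 = 1331.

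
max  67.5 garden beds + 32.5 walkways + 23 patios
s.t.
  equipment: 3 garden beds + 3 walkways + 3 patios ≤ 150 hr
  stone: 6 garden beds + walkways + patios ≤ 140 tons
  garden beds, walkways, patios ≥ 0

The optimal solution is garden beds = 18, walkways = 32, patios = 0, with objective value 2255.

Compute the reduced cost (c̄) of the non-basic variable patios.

At the optimum: equipment uses 150 of 150 (binding); stone uses 140 of 140 (binding).
Dual feasibility on the basic columns requires 3·y_equipment + 6·y_stone = 67.5, 3·y_equipment + 1·y_stone = 32.5.
→ y_equipment = 8.5 and y_stone = 7.
Reduced cost of patios: c₃ − yᵀa₃ = 23 − (8.5·3 + 7·1) = 23 − 32.5 = -9.5.

-9.5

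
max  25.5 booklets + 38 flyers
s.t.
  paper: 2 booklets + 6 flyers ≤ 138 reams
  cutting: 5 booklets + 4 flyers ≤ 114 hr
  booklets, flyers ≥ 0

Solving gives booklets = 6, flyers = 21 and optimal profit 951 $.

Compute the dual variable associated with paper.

4

At the optimum: paper uses 138 of 138 (binding); cutting uses 114 of 114 (binding).
Dual feasibility on the basic columns requires 2·y_paper + 5·y_cutting = 25.5, 6·y_paper + 4·y_cutting = 38.
→ y_paper = 4 and y_cutting = 3.5.
Shadow price of paper = 4.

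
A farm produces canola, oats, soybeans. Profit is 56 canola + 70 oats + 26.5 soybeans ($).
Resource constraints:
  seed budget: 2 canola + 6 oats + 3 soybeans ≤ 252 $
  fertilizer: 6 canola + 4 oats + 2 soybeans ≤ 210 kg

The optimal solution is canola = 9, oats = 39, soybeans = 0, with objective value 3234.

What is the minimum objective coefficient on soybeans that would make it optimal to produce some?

35

Both seed budget and fertilizer are binding at x*.
Dual feasibility on the basic columns requires 2·y_seed budget + 6·y_fertilizer = 56, 6·y_seed budget + 4·y_fertilizer = 70.
→ y_seed budget = 7 and y_fertilizer = 7.
soybeans enters the basis when its profit ≥ yᵀa₃ = 7·3 + 7·2 = 35.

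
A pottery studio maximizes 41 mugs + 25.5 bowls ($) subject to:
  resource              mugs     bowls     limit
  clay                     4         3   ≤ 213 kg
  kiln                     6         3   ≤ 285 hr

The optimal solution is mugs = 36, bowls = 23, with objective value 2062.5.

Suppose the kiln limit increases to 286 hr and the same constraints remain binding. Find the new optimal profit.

At the optimum: clay uses 213 of 213 (binding); kiln uses 285 of 285 (binding).
From A_Bᵀ y = c: 4·y_clay + 6·y_kiln = 41; 3·y_clay + 3·y_kiln = 25.5.
→ y_clay = 5 and y_kiln = 3.5.
Δz = y_kiln·Δb = 3.5 × (1) = 3.5, so new z* = 2062.5 + 3.5 = 2066.

2066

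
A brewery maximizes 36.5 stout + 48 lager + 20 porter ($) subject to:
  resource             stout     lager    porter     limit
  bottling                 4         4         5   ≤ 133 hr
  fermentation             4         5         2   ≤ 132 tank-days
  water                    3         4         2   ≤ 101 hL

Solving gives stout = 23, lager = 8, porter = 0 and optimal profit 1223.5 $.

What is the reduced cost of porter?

Check each constraint at x*: bottling 124/133 (slack 9); fermentation 132/132 (tight); water 101/101 (tight).
Since bottling is not tight, its dual is 0.
Dual feasibility on the basic columns requires 4·y_fermentation + 3·y_water = 36.5, 5·y_fermentation + 4·y_water = 48.
This yields shadow prices y_fermentation = 2, y_water = 9.5.
Reduced cost of porter: c₃ − yᵀa₃ = 20 − (2·2 + 9.5·2) = 20 − 23 = -3.

-3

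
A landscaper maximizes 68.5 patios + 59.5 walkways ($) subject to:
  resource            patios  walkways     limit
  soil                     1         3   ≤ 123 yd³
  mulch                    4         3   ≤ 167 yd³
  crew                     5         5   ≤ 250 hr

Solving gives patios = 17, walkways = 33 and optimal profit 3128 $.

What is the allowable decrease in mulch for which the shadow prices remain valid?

Binding constraints: mulch, crew. The basis is B = [[4,3],[5,5]] with det 5.
Per unit decrease in mulch, x* moves by d = (-1, 1).
The basis stays optimal until soil becomes binding; allowable decrease = 3.5 yd³.

3.5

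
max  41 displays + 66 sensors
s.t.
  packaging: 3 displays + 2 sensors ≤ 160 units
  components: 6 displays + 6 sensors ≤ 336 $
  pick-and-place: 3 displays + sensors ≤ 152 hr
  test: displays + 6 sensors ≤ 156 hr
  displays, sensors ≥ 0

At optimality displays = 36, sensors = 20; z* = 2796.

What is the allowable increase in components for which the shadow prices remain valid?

Binding constraints: components, test. The basis is B = [[6,6],[1,6]] with det 30.
Per unit increase in components, x* moves by d = (0.2, -0.0333).
The basis stays optimal until packaging becomes binding; allowable increase = 22.5 $.

22.5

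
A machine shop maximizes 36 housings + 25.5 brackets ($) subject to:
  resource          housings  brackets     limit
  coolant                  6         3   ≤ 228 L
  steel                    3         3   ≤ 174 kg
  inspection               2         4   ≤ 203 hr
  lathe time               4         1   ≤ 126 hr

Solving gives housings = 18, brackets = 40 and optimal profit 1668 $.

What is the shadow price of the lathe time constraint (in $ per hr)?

Check each constraint at x*: coolant 228/228 (tight); steel 174/174 (tight); inspection 196/203 (slack 7); lathe time 112/126 (slack 14).
Slack constraints have shadow price 0 (complementary slackness).
Dual feasibility on the basic columns requires 6·y_coolant + 3·y_steel = 36, 3·y_coolant + 3·y_steel = 25.5.
→ y_coolant = 3.5 and y_steel = 5.
Shadow price of lathe time = 0.

0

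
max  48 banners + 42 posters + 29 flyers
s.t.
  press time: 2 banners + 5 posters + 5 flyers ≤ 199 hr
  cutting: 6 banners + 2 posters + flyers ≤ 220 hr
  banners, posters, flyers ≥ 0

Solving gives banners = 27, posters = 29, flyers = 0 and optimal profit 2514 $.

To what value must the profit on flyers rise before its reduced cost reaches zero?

Check each constraint at x*: press time 199/199 (tight); cutting 220/220 (tight).
The binding rows give the dual system: 2·y_press time + 6·y_cutting = 48 and 5·y_press time + 2·y_cutting = 42.
This yields shadow prices y_press time = 6, y_cutting = 6.
flyers enters the basis when its profit ≥ yᵀa₃ = 6·5 + 6·1 = 36.

36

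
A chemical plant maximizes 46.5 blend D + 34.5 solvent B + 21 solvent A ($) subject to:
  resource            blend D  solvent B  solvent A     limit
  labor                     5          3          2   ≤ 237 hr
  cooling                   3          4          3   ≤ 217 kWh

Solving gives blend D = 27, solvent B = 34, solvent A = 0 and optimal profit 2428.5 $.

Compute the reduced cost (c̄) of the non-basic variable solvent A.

-3

Check each constraint at x*: labor 237/237 (tight); cooling 217/217 (tight).
The binding rows give the dual system: 5·y_labor + 3·y_cooling = 46.5 and 3·y_labor + 4·y_cooling = 34.5.
This yields shadow prices y_labor = 7.5, y_cooling = 3.
Reduced cost of solvent A: c₃ − yᵀa₃ = 21 − (7.5·2 + 3·3) = 21 − 24 = -3.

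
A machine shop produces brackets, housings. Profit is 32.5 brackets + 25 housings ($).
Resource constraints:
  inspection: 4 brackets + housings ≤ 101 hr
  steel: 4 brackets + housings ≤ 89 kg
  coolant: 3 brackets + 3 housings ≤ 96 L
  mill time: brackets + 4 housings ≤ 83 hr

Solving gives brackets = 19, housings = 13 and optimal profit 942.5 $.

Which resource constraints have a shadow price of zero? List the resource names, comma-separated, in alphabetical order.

inspection, mill time

inspection: 89/101 (slack 12)
steel: 89/89 (binding)
coolant: 96/96 (binding)
mill time: 71/83 (slack 12)
By complementary slackness, a constraint with positive slack has shadow price 0 → inspection, mill time.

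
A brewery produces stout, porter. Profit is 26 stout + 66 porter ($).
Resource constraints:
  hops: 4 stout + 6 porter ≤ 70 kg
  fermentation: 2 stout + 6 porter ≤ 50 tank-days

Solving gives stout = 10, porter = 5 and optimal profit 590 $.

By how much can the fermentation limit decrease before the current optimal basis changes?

15

Binding constraints: hops, fermentation. The basis is B = [[4,6],[2,6]] with det 12.
Per unit decrease in fermentation, x* moves by d = (0.5, -0.3333).
The basis stays optimal until porter reaches 0; allowable decrease = 15 tank-days.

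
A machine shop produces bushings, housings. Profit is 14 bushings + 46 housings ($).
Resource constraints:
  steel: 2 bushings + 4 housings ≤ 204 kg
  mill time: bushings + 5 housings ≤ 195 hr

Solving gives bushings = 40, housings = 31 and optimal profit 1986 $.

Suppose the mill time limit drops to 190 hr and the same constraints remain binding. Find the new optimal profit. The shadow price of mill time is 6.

1956

Δb = -5, so new z* = 1986 + (6)·(-5) = 1986 − 30 = 1956.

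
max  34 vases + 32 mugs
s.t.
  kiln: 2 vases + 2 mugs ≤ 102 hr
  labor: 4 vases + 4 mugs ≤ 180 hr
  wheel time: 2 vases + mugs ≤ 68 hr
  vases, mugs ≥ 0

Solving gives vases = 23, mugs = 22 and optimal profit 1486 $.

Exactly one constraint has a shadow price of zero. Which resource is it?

kiln

kiln: 90/102 (slack 12)
labor: 180/180 (binding)
wheel time: 68/68 (binding)
By complementary slackness, a constraint with positive slack has shadow price 0 → kiln.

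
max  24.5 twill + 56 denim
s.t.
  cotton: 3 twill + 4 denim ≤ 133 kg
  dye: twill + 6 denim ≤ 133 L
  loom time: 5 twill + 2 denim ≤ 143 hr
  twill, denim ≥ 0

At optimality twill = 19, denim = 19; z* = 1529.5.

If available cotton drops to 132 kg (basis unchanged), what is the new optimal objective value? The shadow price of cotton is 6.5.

Δb = -1, so new z* = 1529.5 + (6.5)·(-1) = 1529.5 − 6.5 = 1523.

1523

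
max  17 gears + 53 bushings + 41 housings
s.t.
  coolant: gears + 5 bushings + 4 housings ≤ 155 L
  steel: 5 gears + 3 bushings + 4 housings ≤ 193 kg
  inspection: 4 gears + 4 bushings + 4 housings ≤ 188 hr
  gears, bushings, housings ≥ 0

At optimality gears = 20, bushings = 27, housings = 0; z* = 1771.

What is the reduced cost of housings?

-3

At the optimum: coolant uses 155 of 155 (binding); steel uses 181 of 193 (slack = 12); inspection uses 188 of 188 (binding).
By complementary slackness, y = 0 for the non-binding constraint.
The binding rows give the dual system: 1·y_coolant + 4·y_inspection = 17 and 5·y_coolant + 4·y_inspection = 53.
Solving: y_coolant = 9, y_inspection = 2.
Reduced cost of housings: c₃ − yᵀa₃ = 41 − (9·4 + 2·4) = 41 − 44 = -3.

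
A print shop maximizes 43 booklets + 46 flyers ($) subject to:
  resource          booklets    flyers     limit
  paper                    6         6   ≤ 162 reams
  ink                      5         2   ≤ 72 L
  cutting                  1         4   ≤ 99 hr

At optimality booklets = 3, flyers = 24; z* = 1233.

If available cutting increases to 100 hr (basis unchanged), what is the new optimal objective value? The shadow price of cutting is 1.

Δb = 1, so new z* = 1233 + (1)·(1) = 1233 + 1 = 1234.

1234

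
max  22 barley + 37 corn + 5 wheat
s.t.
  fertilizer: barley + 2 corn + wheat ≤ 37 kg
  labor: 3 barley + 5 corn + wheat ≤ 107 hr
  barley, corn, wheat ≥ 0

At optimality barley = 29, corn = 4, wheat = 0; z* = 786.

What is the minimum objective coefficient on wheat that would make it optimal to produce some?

8

At the optimum: fertilizer uses 37 of 37 (binding); labor uses 107 of 107 (binding).
The binding rows give the dual system: 1·y_fertilizer + 3·y_labor = 22 and 2·y_fertilizer + 5·y_labor = 37.
This yields shadow prices y_fertilizer = 1, y_labor = 7.
wheat enters the basis when its profit ≥ yᵀa₃ = 1·1 + 7·1 = 8.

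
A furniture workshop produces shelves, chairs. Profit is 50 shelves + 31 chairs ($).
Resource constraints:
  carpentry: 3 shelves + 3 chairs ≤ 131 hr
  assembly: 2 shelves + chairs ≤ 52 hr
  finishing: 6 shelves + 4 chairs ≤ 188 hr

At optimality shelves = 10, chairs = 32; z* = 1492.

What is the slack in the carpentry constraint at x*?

carpentry used = 3·10 + 3·32 = 126; slack = 131 − 126 = 5.

5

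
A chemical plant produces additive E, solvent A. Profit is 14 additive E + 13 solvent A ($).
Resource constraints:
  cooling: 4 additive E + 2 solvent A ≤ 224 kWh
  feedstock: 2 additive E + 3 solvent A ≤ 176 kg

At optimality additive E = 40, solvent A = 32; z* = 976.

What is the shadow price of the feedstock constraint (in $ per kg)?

Check each constraint at x*: cooling 224/224 (tight); feedstock 176/176 (tight).
The binding rows give the dual system: 4·y_cooling + 2·y_feedstock = 14 and 2·y_cooling + 3·y_feedstock = 13.
This yields shadow prices y_cooling = 2, y_feedstock = 3.
Shadow price of feedstock = 3.

3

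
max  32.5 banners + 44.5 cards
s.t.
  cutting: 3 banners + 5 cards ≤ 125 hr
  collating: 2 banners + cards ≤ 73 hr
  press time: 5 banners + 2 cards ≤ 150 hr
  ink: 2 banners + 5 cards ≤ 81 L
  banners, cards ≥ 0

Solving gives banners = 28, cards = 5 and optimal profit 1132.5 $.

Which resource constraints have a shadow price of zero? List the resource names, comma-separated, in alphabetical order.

cutting: 109/125 (slack 16)
collating: 61/73 (slack 12)
press time: 150/150 (binding)
ink: 81/81 (binding)
By complementary slackness, a constraint with positive slack has shadow price 0 → collating, cutting.

collating, cutting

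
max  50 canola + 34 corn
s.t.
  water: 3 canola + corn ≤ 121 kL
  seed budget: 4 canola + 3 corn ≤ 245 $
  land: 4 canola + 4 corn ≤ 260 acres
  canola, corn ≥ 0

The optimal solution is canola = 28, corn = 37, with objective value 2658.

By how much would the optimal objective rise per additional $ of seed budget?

0

Binding: water and land. Non-binding: seed budget (22 unused).
Slack constraints have shadow price 0 (complementary slackness).
Dual feasibility on the basic columns requires 3·y_water + 4·y_land = 50, 1·y_water + 4·y_land = 34.
This yields shadow prices y_water = 8, y_land = 6.5.
Shadow price of seed budget = 0.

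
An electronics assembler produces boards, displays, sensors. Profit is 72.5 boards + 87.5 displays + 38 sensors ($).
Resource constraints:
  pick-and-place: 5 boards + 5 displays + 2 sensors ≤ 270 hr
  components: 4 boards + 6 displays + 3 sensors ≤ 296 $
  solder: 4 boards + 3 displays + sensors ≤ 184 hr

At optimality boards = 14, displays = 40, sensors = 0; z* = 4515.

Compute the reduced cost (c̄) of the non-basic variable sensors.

Binding: pick-and-place and components. Non-binding: solder (8 unused).
By complementary slackness, y = 0 for the non-binding constraint.
The binding rows give the dual system: 5·y_pick-and-place + 4·y_components = 72.5 and 5·y_pick-and-place + 6·y_components = 87.5.
Solving: y_pick-and-place = 8.5, y_components = 7.5.
Reduced cost of sensors: c₃ − yᵀa₃ = 38 − (8.5·2 + 7.5·3) = 38 − 39.5 = -1.5.

-1.5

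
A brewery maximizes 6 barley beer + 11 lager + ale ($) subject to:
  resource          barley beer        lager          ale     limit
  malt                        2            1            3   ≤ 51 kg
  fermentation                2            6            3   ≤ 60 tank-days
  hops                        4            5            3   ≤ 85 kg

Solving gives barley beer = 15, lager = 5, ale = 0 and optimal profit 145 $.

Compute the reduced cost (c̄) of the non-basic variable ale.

At the optimum: malt uses 35 of 51 (slack = 16); fermentation uses 60 of 60 (binding); hops uses 85 of 85 (binding).
Since malt is not tight, its dual is 0.
The binding rows give the dual system: 2·y_fermentation + 4·y_hops = 6 and 6·y_fermentation + 5·y_hops = 11.
Solving: y_fermentation = 1, y_hops = 1.
Reduced cost of ale: c₃ − yᵀa₃ = 1 − (1·3 + 1·3) = 1 − 6 = -5.

-5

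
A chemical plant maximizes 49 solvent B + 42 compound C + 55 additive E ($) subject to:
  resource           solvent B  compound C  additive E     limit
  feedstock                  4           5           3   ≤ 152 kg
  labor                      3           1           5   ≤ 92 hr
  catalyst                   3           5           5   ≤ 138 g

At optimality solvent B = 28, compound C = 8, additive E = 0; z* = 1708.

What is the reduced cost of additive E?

Check each constraint at x*: feedstock 152/152 (tight); labor 92/92 (tight); catalyst 124/138 (slack 14).
Since catalyst is not tight, its dual is 0.
Dual feasibility on the basic columns requires 4·y_feedstock + 3·y_labor = 49, 5·y_feedstock + 1·y_labor = 42.
Solving: y_feedstock = 7, y_labor = 7.
Reduced cost of additive E: c₃ − yᵀa₃ = 55 − (7·3 + 7·5) = 55 − 56 = -1.

-1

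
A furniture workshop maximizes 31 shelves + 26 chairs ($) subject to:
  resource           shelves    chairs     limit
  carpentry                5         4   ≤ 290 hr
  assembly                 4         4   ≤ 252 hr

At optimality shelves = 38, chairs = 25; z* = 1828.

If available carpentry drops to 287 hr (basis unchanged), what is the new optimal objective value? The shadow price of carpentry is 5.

Δb = -3, so new z* = 1828 + (5)·(-3) = 1828 − 15 = 1813.

1813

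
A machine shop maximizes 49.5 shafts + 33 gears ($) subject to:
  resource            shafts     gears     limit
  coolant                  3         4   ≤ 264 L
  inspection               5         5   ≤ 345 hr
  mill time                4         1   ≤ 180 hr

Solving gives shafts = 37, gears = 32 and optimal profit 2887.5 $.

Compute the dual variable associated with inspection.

At the optimum: coolant uses 239 of 264 (slack = 25); inspection uses 345 of 345 (binding); mill time uses 180 of 180 (binding).
By complementary slackness, y = 0 for the non-binding constraint.
The binding rows give the dual system: 5·y_inspection + 4·y_mill time = 49.5 and 5·y_inspection + 1·y_mill time = 33.
This yields shadow prices y_inspection = 5.5, y_mill time = 5.5.
Shadow price of inspection = 5.5.

5.5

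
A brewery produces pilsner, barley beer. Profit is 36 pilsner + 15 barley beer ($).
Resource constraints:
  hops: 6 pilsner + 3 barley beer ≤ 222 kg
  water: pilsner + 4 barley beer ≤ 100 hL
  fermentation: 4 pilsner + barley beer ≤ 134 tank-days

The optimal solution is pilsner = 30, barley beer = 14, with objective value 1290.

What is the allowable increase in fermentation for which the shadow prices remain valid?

14

Binding constraints: hops, fermentation. The basis is B = [[6,3],[4,1]] with det -6.
Per unit increase in fermentation, x* moves by d = (0.5, -1).
The basis stays optimal until barley beer reaches 0; allowable increase = 14 tank-days.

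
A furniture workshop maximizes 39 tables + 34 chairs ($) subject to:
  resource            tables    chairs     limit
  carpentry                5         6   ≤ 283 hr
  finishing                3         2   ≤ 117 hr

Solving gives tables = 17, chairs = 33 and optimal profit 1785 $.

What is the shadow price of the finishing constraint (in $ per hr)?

Both carpentry and finishing are binding at x*.
From A_Bᵀ y = c: 5·y_carpentry + 3·y_finishing = 39; 6·y_carpentry + 2·y_finishing = 34.
Solving: y_carpentry = 3, y_finishing = 8.
Shadow price of finishing = 8.

8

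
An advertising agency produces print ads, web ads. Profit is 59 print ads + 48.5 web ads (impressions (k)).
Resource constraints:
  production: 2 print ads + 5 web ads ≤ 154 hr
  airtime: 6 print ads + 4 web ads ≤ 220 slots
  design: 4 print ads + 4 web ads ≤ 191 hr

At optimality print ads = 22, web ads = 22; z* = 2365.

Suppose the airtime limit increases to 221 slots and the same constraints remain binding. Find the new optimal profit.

Check each constraint at x*: production 154/154 (tight); airtime 220/220 (tight); design 176/191 (slack 15).
Slack constraints have shadow price 0 (complementary slackness).
The binding rows give the dual system: 2·y_production + 6·y_airtime = 59 and 5·y_production + 4·y_airtime = 48.5.
Solving: y_production = 2.5, y_airtime = 9.
Δz = y_airtime·Δb = 9 × (1) = 9, so new z* = 2365 + 9 = 2374.

2374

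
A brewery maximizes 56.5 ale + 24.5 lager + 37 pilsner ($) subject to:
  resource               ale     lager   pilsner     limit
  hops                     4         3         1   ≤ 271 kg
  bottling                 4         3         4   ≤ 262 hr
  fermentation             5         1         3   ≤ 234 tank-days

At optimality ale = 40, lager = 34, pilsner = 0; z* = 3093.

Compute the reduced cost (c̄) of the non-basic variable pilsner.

Binding: bottling and fermentation. Non-binding: hops (9 unused).
By complementary slackness, y = 0 for the non-binding constraint.
From A_Bᵀ y = c: 4·y_bottling + 5·y_fermentation = 56.5; 3·y_bottling + 1·y_fermentation = 24.5.
This yields shadow prices y_bottling = 6, y_fermentation = 6.5.
Reduced cost of pilsner: c₃ − yᵀa₃ = 37 − (6·4 + 6.5·3) = 37 − 43.5 = -6.5.

-6.5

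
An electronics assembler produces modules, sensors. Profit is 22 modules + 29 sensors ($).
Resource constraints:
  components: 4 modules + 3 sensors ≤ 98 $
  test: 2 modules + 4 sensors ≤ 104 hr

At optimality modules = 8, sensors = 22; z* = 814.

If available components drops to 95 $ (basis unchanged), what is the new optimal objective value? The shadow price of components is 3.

805

Δb = -3, so new z* = 814 + (3)·(-3) = 814 − 9 = 805.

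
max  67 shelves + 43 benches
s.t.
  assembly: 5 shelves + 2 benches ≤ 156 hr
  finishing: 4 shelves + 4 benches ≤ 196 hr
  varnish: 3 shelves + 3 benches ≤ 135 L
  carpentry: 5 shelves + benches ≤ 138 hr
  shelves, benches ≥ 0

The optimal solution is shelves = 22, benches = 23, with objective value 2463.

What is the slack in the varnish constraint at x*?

0

varnish used = 3·22 + 3·23 = 135; slack = 135 − 135 = 0.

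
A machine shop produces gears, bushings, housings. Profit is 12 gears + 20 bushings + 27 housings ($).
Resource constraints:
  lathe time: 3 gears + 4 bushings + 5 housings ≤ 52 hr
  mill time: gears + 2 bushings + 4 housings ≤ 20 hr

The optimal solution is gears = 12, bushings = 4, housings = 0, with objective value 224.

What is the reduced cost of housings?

Check each constraint at x*: lathe time 52/52 (tight); mill time 20/20 (tight).
The binding rows give the dual system: 3·y_lathe time + 1·y_mill time = 12 and 4·y_lathe time + 2·y_mill time = 20.
Solving: y_lathe time = 2, y_mill time = 6.
Reduced cost of housings: c₃ − yᵀa₃ = 27 − (2·5 + 6·4) = 27 − 34 = -7.

-7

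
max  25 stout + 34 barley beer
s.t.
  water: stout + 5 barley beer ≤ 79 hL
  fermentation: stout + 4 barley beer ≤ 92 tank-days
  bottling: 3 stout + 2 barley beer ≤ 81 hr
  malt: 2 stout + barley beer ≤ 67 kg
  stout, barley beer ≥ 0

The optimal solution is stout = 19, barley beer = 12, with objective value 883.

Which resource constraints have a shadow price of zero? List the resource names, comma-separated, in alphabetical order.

water: 79/79 (binding)
fermentation: 67/92 (slack 25)
bottling: 81/81 (binding)
malt: 50/67 (slack 17)
By complementary slackness, a constraint with positive slack has shadow price 0 → fermentation, malt.

fermentation, malt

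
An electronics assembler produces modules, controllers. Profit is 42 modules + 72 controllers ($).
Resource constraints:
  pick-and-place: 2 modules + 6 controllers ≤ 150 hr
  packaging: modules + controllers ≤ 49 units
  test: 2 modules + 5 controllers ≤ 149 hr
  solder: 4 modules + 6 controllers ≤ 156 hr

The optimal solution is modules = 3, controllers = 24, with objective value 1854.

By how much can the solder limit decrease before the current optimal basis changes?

Binding constraints: pick-and-place, solder. The basis is B = [[2,6],[4,6]] with det -12.
Per unit decrease in solder, x* moves by d = (-0.5, 0.1667).
The basis stays optimal until modules reaches 0; allowable decrease = 6 hr.

6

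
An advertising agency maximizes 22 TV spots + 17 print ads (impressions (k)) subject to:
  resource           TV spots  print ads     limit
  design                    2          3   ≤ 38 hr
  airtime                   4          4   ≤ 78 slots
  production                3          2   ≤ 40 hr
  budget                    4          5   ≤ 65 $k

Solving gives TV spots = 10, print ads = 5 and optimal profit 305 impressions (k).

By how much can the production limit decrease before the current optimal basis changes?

Binding constraints: production, budget. The basis is B = [[3,2],[4,5]] with det 7.
Per unit decrease in production, x* moves by d = (-0.7143, 0.5714).
The basis stays optimal until design becomes binding; allowable decrease = 10.5 hr.

10.5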